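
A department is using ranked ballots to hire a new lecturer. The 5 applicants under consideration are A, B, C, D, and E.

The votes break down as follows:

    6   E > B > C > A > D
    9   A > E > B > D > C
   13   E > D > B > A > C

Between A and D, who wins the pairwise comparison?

A

Ballots ranking A above D: 6+9 = 15.
Ballots ranking D above A: 13.
A wins the head-to-head, 15–13.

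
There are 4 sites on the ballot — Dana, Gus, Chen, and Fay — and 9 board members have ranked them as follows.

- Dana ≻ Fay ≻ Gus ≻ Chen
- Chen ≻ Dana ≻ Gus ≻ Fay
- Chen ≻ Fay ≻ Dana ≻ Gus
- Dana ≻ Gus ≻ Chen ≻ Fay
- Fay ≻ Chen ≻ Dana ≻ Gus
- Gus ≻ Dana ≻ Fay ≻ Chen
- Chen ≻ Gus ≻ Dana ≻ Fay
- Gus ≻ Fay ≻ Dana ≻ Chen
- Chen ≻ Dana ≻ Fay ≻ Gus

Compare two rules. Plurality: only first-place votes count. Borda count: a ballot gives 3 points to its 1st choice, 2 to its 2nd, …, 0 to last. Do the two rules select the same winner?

Plurality first-place counts: Dana 2, Gus 2, Chen 4, Fay 1 → Chen.
Borda totals: Dana 16, Gus 12, Chen 15, Fay 11 → Dana.
The two rules disagree: plurality picks Chen, Borda picks Dana.

No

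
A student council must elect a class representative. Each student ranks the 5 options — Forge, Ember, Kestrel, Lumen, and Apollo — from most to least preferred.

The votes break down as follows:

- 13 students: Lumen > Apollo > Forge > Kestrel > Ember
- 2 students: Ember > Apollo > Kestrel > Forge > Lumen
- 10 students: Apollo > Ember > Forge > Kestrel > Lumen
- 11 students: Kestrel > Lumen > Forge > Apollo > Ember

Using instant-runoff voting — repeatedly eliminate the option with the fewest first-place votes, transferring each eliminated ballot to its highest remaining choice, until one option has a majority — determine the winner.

Round 1: Lumen 13, Kestrel 11, Apollo 10, Ember 2, Forge 0. Forge has the fewest and is eliminated.
Round 2: Lumen 13, Kestrel 11, Apollo 10, Ember 2. Ember has the fewest and is eliminated.
Round 3: Lumen 13, Apollo 12, Kestrel 11. Kestrel has the fewest and is eliminated.
Round 4: Lumen 24, Apollo 12. Lumen has a majority.

Lumen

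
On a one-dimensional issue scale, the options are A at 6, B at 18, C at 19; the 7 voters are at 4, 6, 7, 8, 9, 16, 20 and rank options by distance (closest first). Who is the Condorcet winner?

A

With single-peaked preferences on a line, the Condorcet winner is the candidate closest to the median voter.
The median voter (position 8) is closest to A at 6.
Check: A vs B — voters closer to A: 5 of 7.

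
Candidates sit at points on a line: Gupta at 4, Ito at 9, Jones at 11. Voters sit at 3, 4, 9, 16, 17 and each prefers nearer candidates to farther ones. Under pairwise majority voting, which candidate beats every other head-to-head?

With single-peaked preferences on a line, the Condorcet winner is the candidate closest to the median voter.
The median voter (position 9) is closest to Ito at 9.
Check: Ito vs Jones — voters closer to Ito: 3 of 5.

Ito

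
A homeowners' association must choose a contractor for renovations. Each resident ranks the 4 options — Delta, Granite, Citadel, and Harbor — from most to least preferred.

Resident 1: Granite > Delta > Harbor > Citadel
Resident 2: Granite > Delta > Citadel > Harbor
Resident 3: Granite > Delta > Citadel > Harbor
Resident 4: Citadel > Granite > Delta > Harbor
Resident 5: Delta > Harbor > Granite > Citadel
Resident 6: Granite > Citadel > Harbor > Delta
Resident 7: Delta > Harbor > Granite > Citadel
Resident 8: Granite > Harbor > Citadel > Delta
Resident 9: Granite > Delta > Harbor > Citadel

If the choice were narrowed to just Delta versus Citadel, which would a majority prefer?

Ballots ranking Delta above Citadel: 6.
Ballots ranking Citadel above Delta: 3.
Delta wins the head-to-head, 6–3.

Delta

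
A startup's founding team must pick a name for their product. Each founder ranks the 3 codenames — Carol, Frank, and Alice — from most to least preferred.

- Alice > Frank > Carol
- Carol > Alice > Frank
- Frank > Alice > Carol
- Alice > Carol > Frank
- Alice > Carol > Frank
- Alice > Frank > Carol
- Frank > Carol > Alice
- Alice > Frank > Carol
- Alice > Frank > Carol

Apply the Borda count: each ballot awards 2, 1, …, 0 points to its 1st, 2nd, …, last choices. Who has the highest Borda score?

Borda scores:
  Carol: 0 + 2 + 0 + 1 + 1 + 0 + 1 + 0 + 0 = 5
  Frank: 1 + 0 + 2 + 0 + 0 + 1 + 2 + 1 + 1 = 8
  Alice: 2 + 1 + 1 + 2 + 2 + 2 + 0 + 2 + 2 = 14
Alice has the highest total.

Alice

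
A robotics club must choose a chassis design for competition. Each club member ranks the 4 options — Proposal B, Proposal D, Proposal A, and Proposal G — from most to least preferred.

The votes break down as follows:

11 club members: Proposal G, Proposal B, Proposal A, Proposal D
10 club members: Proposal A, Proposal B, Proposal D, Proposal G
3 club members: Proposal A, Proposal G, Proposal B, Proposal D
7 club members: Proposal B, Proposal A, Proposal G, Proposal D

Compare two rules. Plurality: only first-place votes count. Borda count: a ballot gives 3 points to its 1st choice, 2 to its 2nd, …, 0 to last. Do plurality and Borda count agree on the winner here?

Plurality first-place counts: Proposal B 7, Proposal D 0, Proposal A 13, Proposal G 11 → Proposal A.
Borda totals: Proposal B 66, Proposal D 10, Proposal A 64, Proposal G 46 → Proposal B.
The two rules disagree: plurality picks Proposal A, Borda picks Proposal B.

No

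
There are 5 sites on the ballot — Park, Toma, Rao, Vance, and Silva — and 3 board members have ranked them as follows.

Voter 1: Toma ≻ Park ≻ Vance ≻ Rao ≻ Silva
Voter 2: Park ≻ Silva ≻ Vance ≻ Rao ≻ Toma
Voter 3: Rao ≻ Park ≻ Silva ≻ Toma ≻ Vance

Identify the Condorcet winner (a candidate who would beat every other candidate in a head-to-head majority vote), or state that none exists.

Head-to-head results (3 voters total):
Park vs Toma: Park wins 2–1.
Park vs Rao: Park wins 2–1.
Park vs Vance: Park wins 3–0.
Park vs Silva: Park wins 3–0.
Toma vs Rao: Rao wins 2–1.
Toma vs Vance: Toma wins 2–1.
Toma vs Silva: Silva wins 2–1.
Rao vs Vance: Vance wins 2–1.
Rao vs Silva: Rao wins 2–1.
Vance vs Silva: Silva wins 2–1.
Park beats each rival — Toma (2–1), Rao (2–1), Vance (3–0), Silva (3–0) — so Park is the Condorcet winner.

Park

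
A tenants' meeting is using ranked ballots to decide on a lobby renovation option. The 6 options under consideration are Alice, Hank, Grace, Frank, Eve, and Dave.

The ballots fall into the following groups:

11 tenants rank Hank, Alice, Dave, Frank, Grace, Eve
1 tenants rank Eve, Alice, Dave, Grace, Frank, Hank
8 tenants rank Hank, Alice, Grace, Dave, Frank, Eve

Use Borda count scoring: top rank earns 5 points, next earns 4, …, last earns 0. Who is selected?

Hank

Borda scores:
  Alice: 11·4 + 4 + 8·4 = 80
  Hank: 11·5 + 0 + 8·5 = 95
  Grace: 11·1 + 2 + 8·3 = 37
  Frank: 11·2 + 1 + 8·1 = 31
  Eve: 11·0 + 5 + 8·0 = 5
  Dave: 11·3 + 3 + 8·2 = 52
Hank has the highest total.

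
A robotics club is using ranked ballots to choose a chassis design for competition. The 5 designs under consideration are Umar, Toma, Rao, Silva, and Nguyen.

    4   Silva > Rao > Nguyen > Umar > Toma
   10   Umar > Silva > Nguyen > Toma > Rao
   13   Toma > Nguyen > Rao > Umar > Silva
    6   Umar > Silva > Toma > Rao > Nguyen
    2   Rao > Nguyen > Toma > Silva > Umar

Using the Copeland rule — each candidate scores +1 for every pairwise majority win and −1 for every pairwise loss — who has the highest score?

Pairwise results:
  Umar vs Toma: Umar wins 20–15.
  Umar vs Rao: Rao wins 19–16.
  Umar vs Silva: Umar wins 29–6.
  Umar vs Nguyen: Nguyen wins 19–16.
  Toma vs Rao: Toma wins 29–6.
  Toma vs Silva: Silva wins 20–15.
  Toma vs Nguyen: Toma wins 19–16.
  Rao vs Silva: Silva wins 20–15.
  Rao vs Nguyen: Nguyen wins 23–12.
  Silva vs Nguyen: Silva wins 20–15.
Copeland scores (wins − losses):
  Umar: 2 − 2 = 0
  Toma: 2 − 2 = 0
  Rao: 1 − 3 = -2
  Silva: 3 − 1 = 2
  Nguyen: 2 − 2 = 0
Silva has the best Copeland score.

Silva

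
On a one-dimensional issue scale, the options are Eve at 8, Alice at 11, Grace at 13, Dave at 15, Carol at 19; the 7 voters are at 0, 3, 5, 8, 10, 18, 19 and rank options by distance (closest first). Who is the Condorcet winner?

Eve

With single-peaked preferences on a line, the Condorcet winner is the candidate closest to the median voter.
The median voter (position 8) is closest to Eve at 8.
Check: Eve vs Grace — voters closer to Eve: 5 of 7.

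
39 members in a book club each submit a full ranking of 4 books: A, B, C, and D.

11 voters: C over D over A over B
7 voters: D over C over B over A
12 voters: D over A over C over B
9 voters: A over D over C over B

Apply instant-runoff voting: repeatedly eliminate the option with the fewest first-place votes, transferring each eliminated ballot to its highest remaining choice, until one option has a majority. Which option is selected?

Round 1: D 19, C 11, A 9, B 0. B has the fewest and is eliminated.
Round 2: D 19, C 11, A 9. A has the fewest and is eliminated.
Round 3: D 28, C 11. D has a majority.

D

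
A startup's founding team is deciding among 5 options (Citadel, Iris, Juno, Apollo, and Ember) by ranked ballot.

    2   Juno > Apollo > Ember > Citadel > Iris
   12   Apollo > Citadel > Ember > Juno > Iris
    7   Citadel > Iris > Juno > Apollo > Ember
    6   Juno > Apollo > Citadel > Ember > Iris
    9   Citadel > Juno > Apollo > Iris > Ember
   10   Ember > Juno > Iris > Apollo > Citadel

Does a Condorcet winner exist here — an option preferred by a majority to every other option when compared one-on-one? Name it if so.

None — there is no Condorcet winner

Head-to-head results (46 voters total):
Citadel vs Iris: Citadel wins 36–10.
Citadel vs Juno: Citadel wins 28–18.
Citadel vs Apollo: Apollo wins 30–16.
Citadel vs Ember: Citadel wins 34–12.
Iris vs Juno: Juno wins 39–7.
Iris vs Apollo: Apollo wins 29–17.
Iris vs Ember: Ember wins 30–16.
Juno vs Apollo: Juno wins 34–12.
Juno vs Ember: Juno wins 24–22.
Apollo vs Ember: Apollo wins 36–10.
No candidate beats all others: Citadel beats Juno beats Apollo beats Citadel, a majority cycle.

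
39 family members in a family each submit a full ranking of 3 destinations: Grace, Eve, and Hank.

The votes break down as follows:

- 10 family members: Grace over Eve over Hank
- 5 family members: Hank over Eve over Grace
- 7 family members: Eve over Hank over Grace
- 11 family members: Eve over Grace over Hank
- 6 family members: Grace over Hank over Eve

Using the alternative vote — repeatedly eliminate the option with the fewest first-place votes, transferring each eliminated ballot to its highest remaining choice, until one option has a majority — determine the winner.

Round 1: Eve 18, Grace 16, Hank 5. Hank has the fewest and is eliminated.
Round 2: Eve 23, Grace 16. Eve has a majority.

Eve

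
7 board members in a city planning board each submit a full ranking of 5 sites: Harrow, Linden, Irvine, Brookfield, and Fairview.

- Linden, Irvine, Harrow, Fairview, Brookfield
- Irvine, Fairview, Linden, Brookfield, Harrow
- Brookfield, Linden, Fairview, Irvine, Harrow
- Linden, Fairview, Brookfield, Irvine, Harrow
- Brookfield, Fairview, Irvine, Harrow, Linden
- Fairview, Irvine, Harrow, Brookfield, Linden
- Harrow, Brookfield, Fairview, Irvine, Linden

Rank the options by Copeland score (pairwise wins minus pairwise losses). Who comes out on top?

Fairview

Pairwise results:
  Harrow vs Linden: Linden wins 4–3.
  Harrow vs Irvine: Irvine wins 6–1.
  Harrow vs Brookfield: Brookfield wins 4–3.
  Harrow vs Fairview: Fairview wins 5–2.
  Linden vs Irvine: Irvine wins 4–3.
  Linden vs Brookfield: Brookfield wins 4–3.
  Linden vs Fairview: Fairview wins 4–3.
  Irvine vs Brookfield: Brookfield wins 4–3.
  Irvine vs Fairview: Fairview wins 5–2.
  Brookfield vs Fairview: Fairview wins 4–3.
Copeland scores (wins − losses):
  Harrow: 0 − 4 = -4
  Linden: 1 − 3 = -2
  Irvine: 2 − 2 = 0
  Brookfield: 3 − 1 = 2
  Fairview: 4 − 0 = 4
Fairview has the best Copeland score.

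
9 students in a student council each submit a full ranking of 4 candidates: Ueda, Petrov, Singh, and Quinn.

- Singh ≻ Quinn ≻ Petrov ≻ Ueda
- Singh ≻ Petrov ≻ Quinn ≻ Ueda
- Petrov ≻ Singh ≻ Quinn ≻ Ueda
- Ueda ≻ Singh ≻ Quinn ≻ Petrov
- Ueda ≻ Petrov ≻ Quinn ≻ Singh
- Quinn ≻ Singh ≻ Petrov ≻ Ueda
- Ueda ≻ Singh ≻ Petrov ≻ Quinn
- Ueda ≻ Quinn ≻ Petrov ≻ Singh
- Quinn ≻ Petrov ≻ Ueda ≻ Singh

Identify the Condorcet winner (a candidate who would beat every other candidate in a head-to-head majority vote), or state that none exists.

Head-to-head results (9 voters total):
Ueda vs Petrov: Petrov wins 5–4.
Ueda vs Singh: Ueda wins 5–4.
Ueda vs Quinn: Quinn wins 5–4.
Petrov vs Singh: Singh wins 5–4.
Petrov vs Quinn: Quinn wins 5–4.
Singh vs Quinn: Singh wins 5–4.
No candidate beats all others: Ueda beats Singh beats Petrov beats Ueda, a majority cycle.

None — there is no Condorcet winner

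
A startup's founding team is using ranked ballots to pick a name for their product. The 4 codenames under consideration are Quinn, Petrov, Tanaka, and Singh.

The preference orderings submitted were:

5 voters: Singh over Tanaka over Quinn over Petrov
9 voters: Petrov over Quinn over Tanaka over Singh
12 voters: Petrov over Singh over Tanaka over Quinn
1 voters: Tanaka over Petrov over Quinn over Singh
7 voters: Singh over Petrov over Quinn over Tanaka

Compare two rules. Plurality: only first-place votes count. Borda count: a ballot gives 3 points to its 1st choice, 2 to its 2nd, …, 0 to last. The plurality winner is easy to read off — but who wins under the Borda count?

Petrov

Plurality first-place counts: Quinn 0, Petrov 21, Tanaka 1, Singh 12 → Petrov.
Borda totals: Quinn 31, Petrov 79, Tanaka 34, Singh 60 → Petrov.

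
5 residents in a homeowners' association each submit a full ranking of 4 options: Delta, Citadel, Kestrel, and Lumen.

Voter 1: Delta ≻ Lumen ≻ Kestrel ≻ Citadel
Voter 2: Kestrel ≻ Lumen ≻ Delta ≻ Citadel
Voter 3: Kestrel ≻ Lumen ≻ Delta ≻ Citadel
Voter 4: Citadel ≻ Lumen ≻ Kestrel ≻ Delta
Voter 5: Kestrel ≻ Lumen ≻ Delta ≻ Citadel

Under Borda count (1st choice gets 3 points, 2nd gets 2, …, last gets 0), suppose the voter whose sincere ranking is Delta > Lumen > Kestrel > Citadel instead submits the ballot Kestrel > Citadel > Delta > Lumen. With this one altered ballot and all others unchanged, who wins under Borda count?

Kestrel

Borda totals with the altered ballot: Delta 4, Citadel 5, Kestrel 13, Lumen 8.
The winner is unchanged: still Kestrel.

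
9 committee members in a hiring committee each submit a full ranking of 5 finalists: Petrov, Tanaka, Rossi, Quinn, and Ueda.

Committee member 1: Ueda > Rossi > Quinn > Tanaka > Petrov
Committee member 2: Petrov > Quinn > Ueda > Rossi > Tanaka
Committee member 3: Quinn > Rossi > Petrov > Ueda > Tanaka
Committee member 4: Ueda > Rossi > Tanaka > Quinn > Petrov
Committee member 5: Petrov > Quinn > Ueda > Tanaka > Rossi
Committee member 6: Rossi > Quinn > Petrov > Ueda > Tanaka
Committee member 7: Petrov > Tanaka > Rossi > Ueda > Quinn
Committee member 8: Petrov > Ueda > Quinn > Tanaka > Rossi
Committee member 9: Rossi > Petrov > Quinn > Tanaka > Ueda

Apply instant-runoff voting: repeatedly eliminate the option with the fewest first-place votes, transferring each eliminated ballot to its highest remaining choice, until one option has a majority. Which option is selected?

Rossi

Round 1: Petrov 4, Rossi 2, Ueda 2, Quinn 1, Tanaka 0. Tanaka has the fewest and is eliminated.
Round 2: Petrov 4, Rossi 2, Ueda 2, Quinn 1. Quinn has the fewest and is eliminated.
Round 3: Petrov 4, Rossi 3, Ueda 2. Ueda has the fewest and is eliminated.
Round 4: Rossi 5, Petrov 4. Rossi has a majority.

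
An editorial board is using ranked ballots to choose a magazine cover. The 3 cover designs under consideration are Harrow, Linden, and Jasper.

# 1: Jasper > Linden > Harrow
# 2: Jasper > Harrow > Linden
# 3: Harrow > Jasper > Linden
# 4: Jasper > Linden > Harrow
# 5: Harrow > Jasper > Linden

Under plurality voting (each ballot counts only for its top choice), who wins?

First-place vote totals:
  Harrow: 2
  Linden: 0
  Jasper: 3
Jasper has the most first-place votes.

Jasper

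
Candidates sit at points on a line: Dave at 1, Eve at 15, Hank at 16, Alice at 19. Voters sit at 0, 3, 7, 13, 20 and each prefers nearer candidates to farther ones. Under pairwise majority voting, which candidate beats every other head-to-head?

With single-peaked preferences on a line, the Condorcet winner is the candidate closest to the median voter.
The median voter (position 7) is closest to Dave at 1.
Check: Dave vs Alice — voters closer to Dave: 3 of 5.

Dave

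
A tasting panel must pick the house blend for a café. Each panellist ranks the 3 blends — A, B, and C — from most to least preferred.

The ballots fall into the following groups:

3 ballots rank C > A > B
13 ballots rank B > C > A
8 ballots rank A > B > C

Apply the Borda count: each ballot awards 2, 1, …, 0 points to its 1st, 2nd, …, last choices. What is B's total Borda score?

34

Borda scores:
  A: 3·1 + 13·0 + 8·2 = 19
  B: 3·0 + 13·2 + 8·1 = 34
  C: 3·2 + 13·1 + 8·0 = 19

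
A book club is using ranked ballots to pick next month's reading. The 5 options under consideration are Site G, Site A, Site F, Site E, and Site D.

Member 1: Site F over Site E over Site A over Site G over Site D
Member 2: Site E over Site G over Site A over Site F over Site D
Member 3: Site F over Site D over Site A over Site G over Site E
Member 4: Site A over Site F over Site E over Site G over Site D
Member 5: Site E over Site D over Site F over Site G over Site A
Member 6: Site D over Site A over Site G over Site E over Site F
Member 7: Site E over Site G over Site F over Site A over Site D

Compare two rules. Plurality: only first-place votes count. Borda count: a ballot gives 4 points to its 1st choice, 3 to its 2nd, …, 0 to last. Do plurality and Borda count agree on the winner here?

Yes

Plurality first-place counts: Site G 0, Site A 1, Site F 2, Site E 3, Site D 1 → Site E.
Borda totals: Site G 12, Site A 14, Site F 16, Site E 18, Site D 10 → Site E.
The two rules agree on Site E.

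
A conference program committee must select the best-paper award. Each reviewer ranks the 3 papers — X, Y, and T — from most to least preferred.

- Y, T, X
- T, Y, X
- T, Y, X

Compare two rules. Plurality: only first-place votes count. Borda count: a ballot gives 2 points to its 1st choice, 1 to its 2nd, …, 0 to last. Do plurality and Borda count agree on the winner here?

Plurality first-place counts: X 0, Y 1, T 2 → T.
Borda totals: X 0, Y 4, T 5 → T.
The two rules agree on T.

Yes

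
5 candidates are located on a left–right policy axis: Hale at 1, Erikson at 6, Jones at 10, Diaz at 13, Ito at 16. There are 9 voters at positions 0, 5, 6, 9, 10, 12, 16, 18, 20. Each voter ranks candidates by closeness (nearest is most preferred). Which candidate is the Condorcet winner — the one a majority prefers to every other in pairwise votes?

Jones

With single-peaked preferences on a line, the Condorcet winner is the candidate closest to the median voter.
The median voter (position 10) is closest to Jones at 10.
Check: Jones vs Hale — voters closer to Jones: 7 of 9.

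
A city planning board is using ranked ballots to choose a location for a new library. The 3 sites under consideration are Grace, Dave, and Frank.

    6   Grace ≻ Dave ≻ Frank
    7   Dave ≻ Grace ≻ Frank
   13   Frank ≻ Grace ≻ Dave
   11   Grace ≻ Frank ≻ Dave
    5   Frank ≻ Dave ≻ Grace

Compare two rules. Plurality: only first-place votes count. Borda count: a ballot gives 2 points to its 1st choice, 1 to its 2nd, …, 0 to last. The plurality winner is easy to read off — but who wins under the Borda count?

Plurality first-place counts: Grace 17, Dave 7, Frank 18 → Frank.
Borda totals: Grace 54, Dave 25, Frank 47 → Grace.

Grace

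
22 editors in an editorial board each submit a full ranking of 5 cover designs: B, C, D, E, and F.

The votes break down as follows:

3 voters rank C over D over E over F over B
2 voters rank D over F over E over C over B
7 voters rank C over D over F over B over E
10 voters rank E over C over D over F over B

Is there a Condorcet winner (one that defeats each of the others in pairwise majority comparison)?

Head-to-head results (22 voters total):
B vs C: C wins 22–0.
B vs D: D wins 22–0.
B vs E: E wins 15–7.
B vs F: F wins 22–0.
C vs D: C wins 20–2.
C vs E: E wins 12–10.
C vs F: C wins 20–2.
D vs E: D wins 12–10.
D vs F: D wins 22–0.
E vs F: E wins 13–9.
No candidate beats all others: C beats D beats E beats C, a majority cycle.

No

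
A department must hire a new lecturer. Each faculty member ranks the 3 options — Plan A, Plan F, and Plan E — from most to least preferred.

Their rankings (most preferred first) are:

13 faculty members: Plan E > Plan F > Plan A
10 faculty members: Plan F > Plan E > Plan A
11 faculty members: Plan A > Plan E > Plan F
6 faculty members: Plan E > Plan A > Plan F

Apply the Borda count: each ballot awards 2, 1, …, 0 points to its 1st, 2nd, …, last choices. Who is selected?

Plan E

Borda scores:
  Plan A: 13·0 + 10·0 + 11·2 + 6·1 = 28
  Plan F: 13·1 + 10·2 + 11·0 + 6·0 = 33
  Plan E: 13·2 + 10·1 + 11·1 + 6·2 = 59
Plan E has the highest total.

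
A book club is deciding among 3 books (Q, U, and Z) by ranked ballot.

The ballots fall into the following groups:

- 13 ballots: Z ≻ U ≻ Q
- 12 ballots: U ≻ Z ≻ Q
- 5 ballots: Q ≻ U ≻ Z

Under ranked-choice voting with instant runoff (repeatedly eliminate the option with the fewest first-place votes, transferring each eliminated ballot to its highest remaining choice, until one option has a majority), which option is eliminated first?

Round 1: Z 13, U 12, Q 5. Q has the fewest and is eliminated.
Round 2: U 17, Z 13. U has a majority.

Q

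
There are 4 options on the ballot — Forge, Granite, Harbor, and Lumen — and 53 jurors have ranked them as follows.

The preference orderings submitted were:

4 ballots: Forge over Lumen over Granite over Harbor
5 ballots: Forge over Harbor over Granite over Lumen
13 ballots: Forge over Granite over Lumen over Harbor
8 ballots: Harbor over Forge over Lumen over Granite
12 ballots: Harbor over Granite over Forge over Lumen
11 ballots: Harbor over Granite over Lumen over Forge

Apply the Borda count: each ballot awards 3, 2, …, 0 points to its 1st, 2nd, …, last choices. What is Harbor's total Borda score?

103

Borda scores:
  Forge: 4·3 + 5·3 + 13·3 + 8·2 + 12·1 + 11·0 = 94
  Granite: 4·1 + 5·1 + 13·2 + 8·0 + 12·2 + 11·2 = 81
  Harbor: 4·0 + 5·2 + 13·0 + 8·3 + 12·3 + 11·3 = 103
  Lumen: 4·2 + 5·0 + 13·1 + 8·1 + 12·0 + 11·1 = 40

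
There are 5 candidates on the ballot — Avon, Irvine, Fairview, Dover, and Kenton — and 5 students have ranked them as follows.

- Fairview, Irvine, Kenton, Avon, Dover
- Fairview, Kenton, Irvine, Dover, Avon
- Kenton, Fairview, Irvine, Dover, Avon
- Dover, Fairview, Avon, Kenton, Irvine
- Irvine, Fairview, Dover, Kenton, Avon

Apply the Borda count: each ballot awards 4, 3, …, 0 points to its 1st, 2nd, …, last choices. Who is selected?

Fairview

Borda scores:
  Avon: 1 + 0 + 0 + 2 + 0 = 3
  Irvine: 3 + 2 + 2 + 0 + 4 = 11
  Fairview: 4 + 4 + 3 + 3 + 3 = 17
  Dover: 0 + 1 + 1 + 4 + 2 = 8
  Kenton: 2 + 3 + 4 + 1 + 1 = 11
Fairview has the highest total.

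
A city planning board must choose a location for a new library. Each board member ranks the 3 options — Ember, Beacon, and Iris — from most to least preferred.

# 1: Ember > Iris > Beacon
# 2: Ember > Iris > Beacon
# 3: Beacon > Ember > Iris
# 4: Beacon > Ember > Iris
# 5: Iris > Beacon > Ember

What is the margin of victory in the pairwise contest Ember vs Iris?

Ballots ranking Ember above Iris: 4.
Ballots ranking Iris above Ember: 1.
Ember wins 4–1, a margin of 3.

3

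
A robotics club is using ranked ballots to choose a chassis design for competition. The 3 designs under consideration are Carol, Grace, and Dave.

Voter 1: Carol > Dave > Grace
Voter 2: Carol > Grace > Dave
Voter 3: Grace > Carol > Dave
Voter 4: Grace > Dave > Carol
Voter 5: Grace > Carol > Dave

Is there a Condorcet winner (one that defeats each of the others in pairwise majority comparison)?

Yes

Head-to-head results (5 voters total):
Carol vs Grace: Grace wins 3–2.
Carol vs Dave: Carol wins 4–1.
Grace vs Dave: Grace wins 4–1.
Grace beats each rival — Carol (3–2), Dave (4–1) — so Grace is the Condorcet winner.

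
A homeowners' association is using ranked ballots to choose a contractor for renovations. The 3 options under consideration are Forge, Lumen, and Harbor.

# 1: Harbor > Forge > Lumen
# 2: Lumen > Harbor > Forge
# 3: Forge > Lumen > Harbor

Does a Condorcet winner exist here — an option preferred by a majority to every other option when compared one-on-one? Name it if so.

None — there is no Condorcet winner

Head-to-head results (3 voters total):
Forge vs Lumen: Forge wins 2–1.
Forge vs Harbor: Harbor wins 2–1.
Lumen vs Harbor: Lumen wins 2–1.
No candidate beats all others: Forge beats Lumen beats Harbor beats Forge, a majority cycle.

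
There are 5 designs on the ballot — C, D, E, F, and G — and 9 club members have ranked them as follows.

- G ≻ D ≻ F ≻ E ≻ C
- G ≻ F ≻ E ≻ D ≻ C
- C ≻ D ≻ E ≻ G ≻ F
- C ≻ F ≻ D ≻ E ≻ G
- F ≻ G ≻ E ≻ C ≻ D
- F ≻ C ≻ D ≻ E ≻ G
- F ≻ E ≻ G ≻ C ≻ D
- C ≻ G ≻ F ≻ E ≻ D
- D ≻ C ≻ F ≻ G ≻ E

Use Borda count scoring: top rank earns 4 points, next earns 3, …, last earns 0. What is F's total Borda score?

24

Borda scores:
  C: 0 + 0 + 4 + 4 + 1 + 3 + 1 + 4 + 3 = 20
  D: 3 + 1 + 3 + 2 + 0 + 2 + 0 + 0 + 4 = 15
  E: 1 + 2 + 2 + 1 + 2 + 1 + 3 + 1 + 0 = 13
  F: 2 + 3 + 0 + 3 + 4 + 4 + 4 + 2 + 2 = 24
  G: 4 + 4 + 1 + 0 + 3 + 0 + 2 + 3 + 1 = 18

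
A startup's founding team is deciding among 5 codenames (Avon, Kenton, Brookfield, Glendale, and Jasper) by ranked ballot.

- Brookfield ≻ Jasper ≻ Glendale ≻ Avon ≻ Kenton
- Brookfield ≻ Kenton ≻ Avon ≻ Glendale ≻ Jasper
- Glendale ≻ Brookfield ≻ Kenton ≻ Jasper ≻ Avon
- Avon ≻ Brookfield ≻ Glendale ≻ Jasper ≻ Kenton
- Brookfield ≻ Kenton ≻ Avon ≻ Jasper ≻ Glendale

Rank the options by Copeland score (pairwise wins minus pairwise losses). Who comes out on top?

Brookfield

Pairwise results:
  Avon vs Kenton: Kenton wins 3–2.
  Avon vs Brookfield: Brookfield wins 4–1.
  Avon vs Glendale: Avon wins 3–2.
  Avon vs Jasper: Avon wins 3–2.
  Kenton vs Brookfield: Brookfield wins 5–0.
  Kenton vs Glendale: Glendale wins 3–2.
  Kenton vs Jasper: Kenton wins 3–2.
  Brookfield vs Glendale: Brookfield wins 4–1.
  Brookfield vs Jasper: Brookfield wins 5–0.
  Glendale vs Jasper: Glendale wins 3–2.
Copeland scores (wins − losses):
  Avon: 2 − 2 = 0
  Kenton: 2 − 2 = 0
  Brookfield: 4 − 0 = 4
  Glendale: 2 − 2 = 0
  Jasper: 0 − 4 = -4
Brookfield has the best Copeland score.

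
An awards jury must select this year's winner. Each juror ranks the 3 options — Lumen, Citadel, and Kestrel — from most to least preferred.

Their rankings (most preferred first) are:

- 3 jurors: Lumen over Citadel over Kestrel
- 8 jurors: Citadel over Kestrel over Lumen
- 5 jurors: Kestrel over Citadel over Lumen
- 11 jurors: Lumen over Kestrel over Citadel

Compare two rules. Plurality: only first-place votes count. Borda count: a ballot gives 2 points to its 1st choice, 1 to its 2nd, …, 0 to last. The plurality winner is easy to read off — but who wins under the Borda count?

Plurality first-place counts: Lumen 14, Citadel 8, Kestrel 5 → Lumen.
Borda totals: Lumen 28, Citadel 24, Kestrel 29 → Kestrel.

Kestrel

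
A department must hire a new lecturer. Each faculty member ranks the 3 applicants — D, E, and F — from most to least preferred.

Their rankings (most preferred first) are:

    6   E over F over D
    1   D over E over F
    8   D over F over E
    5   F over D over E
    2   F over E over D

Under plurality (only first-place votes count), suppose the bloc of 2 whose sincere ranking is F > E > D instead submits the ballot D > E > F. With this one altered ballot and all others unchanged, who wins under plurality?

D

First-place totals with the altered ballot: D 11, E 6, F 5.
The winner is unchanged: still D.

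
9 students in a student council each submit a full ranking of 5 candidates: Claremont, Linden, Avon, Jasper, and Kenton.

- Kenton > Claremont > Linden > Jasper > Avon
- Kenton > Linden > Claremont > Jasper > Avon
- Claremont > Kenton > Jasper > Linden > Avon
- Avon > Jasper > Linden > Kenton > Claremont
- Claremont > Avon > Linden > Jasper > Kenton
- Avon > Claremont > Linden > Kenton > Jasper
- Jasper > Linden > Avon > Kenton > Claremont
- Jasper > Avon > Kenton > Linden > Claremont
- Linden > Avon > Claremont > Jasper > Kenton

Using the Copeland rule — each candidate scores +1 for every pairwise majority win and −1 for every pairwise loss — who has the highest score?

Linden

Pairwise results:
  Claremont vs Linden: Linden wins 5–4.
  Claremont vs Avon: Avon wins 5–4.
  Claremont vs Jasper: Claremont wins 6–3.
  Claremont vs Kenton: Kenton wins 5–4.
  Linden vs Avon: Linden wins 5–4.
  Linden vs Jasper: Linden wins 5–4.
  Linden vs Kenton: Linden wins 5–4.
  Avon vs Jasper: Jasper wins 5–4.
  Avon vs Kenton: Avon wins 6–3.
  Jasper vs Kenton: Jasper wins 5–4.
Copeland scores (wins − losses):
  Claremont: 1 − 3 = -2
  Linden: 4 − 0 = 4
  Avon: 2 − 2 = 0
  Jasper: 2 − 2 = 0
  Kenton: 1 − 3 = -2
Linden has the best Copeland score.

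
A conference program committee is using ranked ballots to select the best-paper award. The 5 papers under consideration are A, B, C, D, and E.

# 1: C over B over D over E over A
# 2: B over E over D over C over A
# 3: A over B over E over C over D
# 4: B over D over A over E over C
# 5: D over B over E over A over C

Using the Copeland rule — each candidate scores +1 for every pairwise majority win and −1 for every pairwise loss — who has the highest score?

B

Pairwise results:
  A vs B: B wins 4–1.
  A vs C: A wins 3–2.
  A vs D: D wins 4–1.
  A vs E: E wins 3–2.
  B vs C: B wins 4–1.
  B vs D: B wins 4–1.
  B vs E: B wins 5–0.
  C vs D: D wins 3–2.
  C vs E: E wins 4–1.
  D vs E: D wins 3–2.
Copeland scores (wins − losses):
  A: 1 − 3 = -2
  B: 4 − 0 = 4
  C: 0 − 4 = -4
  D: 3 − 1 = 2
  E: 2 − 2 = 0
B has the best Copeland score.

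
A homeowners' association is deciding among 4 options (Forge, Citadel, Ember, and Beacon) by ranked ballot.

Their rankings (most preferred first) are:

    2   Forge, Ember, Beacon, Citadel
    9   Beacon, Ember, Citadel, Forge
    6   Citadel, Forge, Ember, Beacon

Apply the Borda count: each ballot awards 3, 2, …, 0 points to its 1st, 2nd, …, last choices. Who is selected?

Borda scores:
  Forge: 2·3 + 9·0 + 6·2 = 18
  Citadel: 2·0 + 9·1 + 6·3 = 27
  Ember: 2·2 + 9·2 + 6·1 = 28
  Beacon: 2·1 + 9·3 + 6·0 = 29
Beacon has the highest total.

Beacon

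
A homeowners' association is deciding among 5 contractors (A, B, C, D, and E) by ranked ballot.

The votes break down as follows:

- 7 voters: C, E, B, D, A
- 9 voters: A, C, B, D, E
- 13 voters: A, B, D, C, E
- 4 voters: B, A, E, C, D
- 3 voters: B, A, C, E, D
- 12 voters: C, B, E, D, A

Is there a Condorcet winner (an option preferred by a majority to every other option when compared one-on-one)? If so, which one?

Head-to-head results (48 voters total):
A vs B: B wins 26–22.
A vs C: A wins 29–19.
A vs D: A wins 29–19.
A vs E: A wins 29–19.
B vs C: C wins 28–20.
B vs D: B wins 48–0.
B vs E: B wins 41–7.
C vs D: C wins 35–13.
C vs E: C wins 44–4.
D vs E: E wins 26–22.
No candidate beats all others: A beats C beats B beats A, a majority cycle.

No Condorcet winner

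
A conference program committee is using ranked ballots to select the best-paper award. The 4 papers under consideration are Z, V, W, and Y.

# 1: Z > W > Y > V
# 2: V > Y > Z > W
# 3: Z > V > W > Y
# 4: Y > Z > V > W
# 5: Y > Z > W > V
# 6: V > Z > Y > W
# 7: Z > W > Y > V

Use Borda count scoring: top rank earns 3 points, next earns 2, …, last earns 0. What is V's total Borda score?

9

Borda scores:
  Z: 3 + 1 + 3 + 2 + 2 + 2 + 3 = 16
  V: 0 + 3 + 2 + 1 + 0 + 3 + 0 = 9
  W: 2 + 0 + 1 + 0 + 1 + 0 + 2 = 6
  Y: 1 + 2 + 0 + 3 + 3 + 1 + 1 = 11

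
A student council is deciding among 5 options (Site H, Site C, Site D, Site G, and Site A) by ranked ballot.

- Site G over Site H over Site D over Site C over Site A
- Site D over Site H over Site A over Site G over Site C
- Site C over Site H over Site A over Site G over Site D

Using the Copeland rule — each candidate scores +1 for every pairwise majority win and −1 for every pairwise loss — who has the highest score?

Pairwise results:
  Site H vs Site C: Site H wins 2–1.
  Site H vs Site D: Site H wins 2–1.
  Site H vs Site G: Site H wins 2–1.
  Site H vs Site A: Site H wins 3–0.
  Site C vs Site D: Site D wins 2–1.
  Site C vs Site G: Site G wins 2–1.
  Site C vs Site A: Site C wins 2–1.
  Site D vs Site G: Site G wins 2–1.
  Site D vs Site A: Site D wins 2–1.
  Site G vs Site A: Site A wins 2–1.
Copeland scores (wins − losses):
  Site H: 4 − 0 = 4
  Site C: 1 − 3 = -2
  Site D: 2 − 2 = 0
  Site G: 2 − 2 = 0
  Site A: 1 − 3 = -2
Site H has the best Copeland score.

Site H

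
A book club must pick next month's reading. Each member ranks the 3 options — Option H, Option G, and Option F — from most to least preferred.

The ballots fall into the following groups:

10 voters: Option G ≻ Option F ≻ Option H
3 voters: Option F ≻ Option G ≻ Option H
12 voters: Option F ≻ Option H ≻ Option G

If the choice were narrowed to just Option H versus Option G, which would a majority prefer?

Option G

Ballots ranking Option H above Option G: 12.
Ballots ranking Option G above Option H: 10+3 = 13.
Option G wins the head-to-head, 13–12.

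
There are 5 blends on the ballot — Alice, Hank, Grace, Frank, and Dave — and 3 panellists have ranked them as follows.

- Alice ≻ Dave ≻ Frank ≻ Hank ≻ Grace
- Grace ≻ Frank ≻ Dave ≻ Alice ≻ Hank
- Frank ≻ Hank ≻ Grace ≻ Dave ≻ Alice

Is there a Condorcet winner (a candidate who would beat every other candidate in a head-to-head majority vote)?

Yes

Head-to-head results (3 voters total):
Alice vs Hank: Alice wins 2–1.
Alice vs Grace: Grace wins 2–1.
Alice vs Frank: Frank wins 2–1.
Alice vs Dave: Dave wins 2–1.
Hank vs Grace: Hank wins 2–1.
Hank vs Frank: Frank wins 3–0.
Hank vs Dave: Dave wins 2–1.
Grace vs Frank: Frank wins 2–1.
Grace vs Dave: Grace wins 2–1.
Frank vs Dave: Frank wins 2–1.
Frank beats each rival — Alice (2–1), Hank (3–0), Grace (2–1), Dave (2–1) — so Frank is the Condorcet winner.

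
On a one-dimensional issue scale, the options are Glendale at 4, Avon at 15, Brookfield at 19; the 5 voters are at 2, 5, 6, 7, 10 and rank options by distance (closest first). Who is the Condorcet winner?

Glendale

With single-peaked preferences on a line, the Condorcet winner is the candidate closest to the median voter.
The median voter (position 6) is closest to Glendale at 4.
Check: Glendale vs Avon — voters closer to Glendale: 4 of 5.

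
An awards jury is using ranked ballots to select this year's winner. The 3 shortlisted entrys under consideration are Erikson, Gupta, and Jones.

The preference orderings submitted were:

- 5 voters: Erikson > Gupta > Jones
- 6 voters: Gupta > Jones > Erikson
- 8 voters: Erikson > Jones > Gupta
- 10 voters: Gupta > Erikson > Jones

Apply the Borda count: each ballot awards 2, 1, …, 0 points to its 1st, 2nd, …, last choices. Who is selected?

Borda scores:
  Erikson: 5·2 + 6·0 + 8·2 + 10·1 = 36
  Gupta: 5·1 + 6·2 + 8·0 + 10·2 = 37
  Jones: 5·0 + 6·1 + 8·1 + 10·0 = 14
Gupta has the highest total.

Gupta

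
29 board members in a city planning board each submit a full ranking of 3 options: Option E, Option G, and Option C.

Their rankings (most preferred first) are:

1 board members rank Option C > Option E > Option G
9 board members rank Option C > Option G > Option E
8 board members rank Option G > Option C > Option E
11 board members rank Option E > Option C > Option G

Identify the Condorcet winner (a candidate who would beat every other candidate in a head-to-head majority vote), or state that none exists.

Head-to-head results (29 voters total):
Option E vs Option G: Option G wins 17–12.
Option E vs Option C: Option C wins 18–11.
Option G vs Option C: Option C wins 21–8.
Option C beats each rival — Option E (18–11), Option G (21–8) — so Option C is the Condorcet winner.

Option C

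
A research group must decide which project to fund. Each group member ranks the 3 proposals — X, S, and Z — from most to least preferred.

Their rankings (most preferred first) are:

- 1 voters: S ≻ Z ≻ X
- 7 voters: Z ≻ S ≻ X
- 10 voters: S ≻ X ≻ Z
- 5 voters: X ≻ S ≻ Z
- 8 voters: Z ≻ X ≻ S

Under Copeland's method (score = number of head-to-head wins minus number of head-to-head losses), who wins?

S

Pairwise results:
  X vs S: S wins 18–13.
  X vs Z: Z wins 16–15.
  S vs Z: S wins 16–15.
Copeland scores (wins − losses):
  X: 0 − 2 = -2
  S: 2 − 0 = 2
  Z: 1 − 1 = 0
S has the best Copeland score.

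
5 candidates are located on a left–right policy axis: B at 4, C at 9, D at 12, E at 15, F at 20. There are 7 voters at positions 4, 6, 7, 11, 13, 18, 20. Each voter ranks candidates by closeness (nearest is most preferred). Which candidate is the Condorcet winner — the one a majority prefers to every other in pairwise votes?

D

With single-peaked preferences on a line, the Condorcet winner is the candidate closest to the median voter.
The median voter (position 11) is closest to D at 12.
Check: D vs E — voters closer to D: 5 of 7.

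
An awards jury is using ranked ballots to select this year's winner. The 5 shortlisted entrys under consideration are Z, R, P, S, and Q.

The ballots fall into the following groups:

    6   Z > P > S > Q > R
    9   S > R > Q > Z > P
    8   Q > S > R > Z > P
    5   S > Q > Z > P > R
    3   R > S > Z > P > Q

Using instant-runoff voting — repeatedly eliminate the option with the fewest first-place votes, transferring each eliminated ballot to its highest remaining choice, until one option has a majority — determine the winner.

S

Round 1: S 14, Q 8, Z 6, R 3, P 0. P has the fewest and is eliminated.
Round 2: S 14, Q 8, Z 6, R 3. R has the fewest and is eliminated.
Round 3: S 17, Q 8, Z 6. S has a majority.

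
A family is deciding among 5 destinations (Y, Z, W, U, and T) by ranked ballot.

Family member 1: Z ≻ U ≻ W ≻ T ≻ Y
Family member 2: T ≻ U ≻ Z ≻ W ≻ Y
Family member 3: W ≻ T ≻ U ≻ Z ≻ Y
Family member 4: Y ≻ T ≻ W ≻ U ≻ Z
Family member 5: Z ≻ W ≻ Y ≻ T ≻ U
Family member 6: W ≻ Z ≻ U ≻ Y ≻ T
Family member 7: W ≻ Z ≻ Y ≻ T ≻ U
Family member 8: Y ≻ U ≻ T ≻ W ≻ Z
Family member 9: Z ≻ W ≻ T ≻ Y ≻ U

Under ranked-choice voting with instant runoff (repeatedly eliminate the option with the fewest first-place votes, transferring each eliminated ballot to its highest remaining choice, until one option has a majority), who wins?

W

Round 1: Z 3, W 3, Y 2, T 1, U 0. U has the fewest and is eliminated.
Round 2: Z 3, W 3, Y 2, T 1. T has the fewest and is eliminated.
Round 3: Z 4, W 3, Y 2. Y has the fewest and is eliminated.
Round 4: W 5, Z 4. W has a majority.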